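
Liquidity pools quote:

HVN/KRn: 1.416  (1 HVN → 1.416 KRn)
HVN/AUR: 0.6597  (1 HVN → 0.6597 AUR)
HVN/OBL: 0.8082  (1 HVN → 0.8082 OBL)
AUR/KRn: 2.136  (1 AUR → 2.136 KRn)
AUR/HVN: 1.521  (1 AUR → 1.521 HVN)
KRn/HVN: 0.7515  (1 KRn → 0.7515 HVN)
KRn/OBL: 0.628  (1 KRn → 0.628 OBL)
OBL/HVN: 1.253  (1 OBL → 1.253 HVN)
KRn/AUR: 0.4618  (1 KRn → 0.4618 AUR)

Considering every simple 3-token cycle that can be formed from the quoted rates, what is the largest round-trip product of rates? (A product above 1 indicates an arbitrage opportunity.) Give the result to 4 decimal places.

1.1142

KRn→OBL→HVN→KRn: 0.628 × 1.253 × 1.416 = 1.11423
AUR→KRn→HVN→AUR: 2.136 × 0.7515 × 0.6597 = 1.05895
AUR→HVN→KRn→AUR: 1.521 × 1.416 × 0.4618 = 0.99460
Maximum is KRn→OBL→HVN→KRn at 1.1142; arbitrage exists.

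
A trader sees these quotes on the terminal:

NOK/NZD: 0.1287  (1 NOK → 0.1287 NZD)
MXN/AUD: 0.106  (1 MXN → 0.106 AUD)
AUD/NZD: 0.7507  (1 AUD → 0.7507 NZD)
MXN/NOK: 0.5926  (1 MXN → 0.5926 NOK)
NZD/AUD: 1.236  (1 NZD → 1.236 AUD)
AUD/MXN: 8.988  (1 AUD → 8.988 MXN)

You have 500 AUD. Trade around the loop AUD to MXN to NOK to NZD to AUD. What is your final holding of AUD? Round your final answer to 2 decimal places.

500 AUD × 8.988 = 4494 MXN
4494 MXN × 0.5926 = 2663.1444 NOK
2663.1444 NOK × 0.1287 = 342.74668428 NZD
342.74668428 NZD × 1.236 = 423.63490177008 AUD

423.63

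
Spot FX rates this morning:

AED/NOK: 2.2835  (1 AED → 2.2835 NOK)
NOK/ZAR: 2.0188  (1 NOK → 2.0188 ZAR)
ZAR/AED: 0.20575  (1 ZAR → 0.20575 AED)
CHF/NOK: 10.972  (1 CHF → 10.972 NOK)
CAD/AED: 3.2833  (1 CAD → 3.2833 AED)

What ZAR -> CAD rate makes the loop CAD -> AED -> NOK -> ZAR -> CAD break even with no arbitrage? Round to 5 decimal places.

0.06607

Known legs of the cycle: 3.2833 × 2.2835 × 2.0188 = 15.13578251234
For no arbitrage the full-cycle product must be 1, so the missing rate is 1 / 15.13578251234 ≈ 0.0660686.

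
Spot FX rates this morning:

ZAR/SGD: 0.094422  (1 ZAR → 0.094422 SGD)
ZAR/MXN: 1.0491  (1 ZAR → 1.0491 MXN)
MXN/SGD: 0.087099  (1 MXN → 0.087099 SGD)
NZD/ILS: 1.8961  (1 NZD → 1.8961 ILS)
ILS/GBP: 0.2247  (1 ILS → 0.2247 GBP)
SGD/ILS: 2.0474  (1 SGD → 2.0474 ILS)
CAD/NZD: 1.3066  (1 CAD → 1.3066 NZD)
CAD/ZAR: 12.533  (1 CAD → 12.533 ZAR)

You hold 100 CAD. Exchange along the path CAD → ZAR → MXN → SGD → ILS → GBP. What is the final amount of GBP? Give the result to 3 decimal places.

52.685

100 CAD × 12.533 = 1253.3 ZAR
1253.3 ZAR × 1.0491 = 1314.83703 MXN
1314.83703 MXN × 0.087099 = 114.52099047597 SGD
114.52099047597 SGD × 2.0474 = 234.470275900500978 ILS
234.470275900500978 ILS × 0.2247 = 52.6854709948425697566 GBP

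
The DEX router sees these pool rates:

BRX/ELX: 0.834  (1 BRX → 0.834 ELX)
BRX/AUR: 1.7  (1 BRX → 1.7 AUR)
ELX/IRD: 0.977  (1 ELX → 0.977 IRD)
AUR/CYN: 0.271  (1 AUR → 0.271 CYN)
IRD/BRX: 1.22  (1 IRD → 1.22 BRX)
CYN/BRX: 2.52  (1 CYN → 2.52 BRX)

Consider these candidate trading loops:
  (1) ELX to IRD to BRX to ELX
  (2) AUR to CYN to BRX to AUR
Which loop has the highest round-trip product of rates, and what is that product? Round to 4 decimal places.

(1) 0.977 × 1.22 × 0.834 = 0.99408
(2) 0.271 × 2.52 × 1.7 = 1.16096
Highest is cycle (2) at 1.1610 (>1, arbitrage).

1.1610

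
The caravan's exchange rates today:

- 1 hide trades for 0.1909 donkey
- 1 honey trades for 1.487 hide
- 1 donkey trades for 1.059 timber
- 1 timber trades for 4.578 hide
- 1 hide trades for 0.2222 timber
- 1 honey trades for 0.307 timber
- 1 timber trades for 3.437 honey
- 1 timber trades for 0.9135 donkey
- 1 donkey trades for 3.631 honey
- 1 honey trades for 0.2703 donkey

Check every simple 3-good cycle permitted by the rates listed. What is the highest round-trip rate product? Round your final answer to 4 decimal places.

timber→honey→hide→timber: 3.437 × 1.487 × 0.2222 = 1.13562
donkey→honey→hide→donkey: 3.631 × 1.487 × 0.1909 = 1.03073
donkey→honey→timber→donkey: 3.631 × 0.307 × 0.9135 = 1.01829
donkey→timber→honey→donkey: 1.059 × 3.437 × 0.2703 = 0.98383
donkey→timber→hide→donkey: 1.059 × 4.578 × 0.1909 = 0.92550
Maximum is timber→honey→hide→timber at 1.1356; arbitrage exists.

1.1356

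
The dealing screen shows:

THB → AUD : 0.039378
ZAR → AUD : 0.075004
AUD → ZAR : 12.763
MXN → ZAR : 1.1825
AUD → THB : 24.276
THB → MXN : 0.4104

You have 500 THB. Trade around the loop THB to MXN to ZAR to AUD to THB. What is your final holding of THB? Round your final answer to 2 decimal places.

500 THB × 0.4104 = 205.2 MXN
205.2 MXN × 1.1825 = 242.649 ZAR
242.649 ZAR × 0.075004 = 18.199645596 AUD
18.199645596 AUD × 24.276 = 441.814596488496 THB

441.81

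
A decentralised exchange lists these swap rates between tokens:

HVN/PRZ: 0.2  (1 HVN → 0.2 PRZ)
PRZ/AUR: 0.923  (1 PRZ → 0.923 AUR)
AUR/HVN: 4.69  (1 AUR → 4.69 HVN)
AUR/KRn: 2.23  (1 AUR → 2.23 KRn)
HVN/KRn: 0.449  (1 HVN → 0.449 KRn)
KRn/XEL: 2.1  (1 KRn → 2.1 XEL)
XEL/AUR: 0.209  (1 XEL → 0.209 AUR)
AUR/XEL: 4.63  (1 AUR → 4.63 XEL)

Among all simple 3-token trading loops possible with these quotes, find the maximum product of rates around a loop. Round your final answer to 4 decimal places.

0.9787

KRn→XEL→AUR→KRn: 2.1 × 0.209 × 2.23 = 0.97875
HVN→PRZ→AUR→HVN: 0.2 × 0.923 × 4.69 = 0.86577
Maximum is KRn→XEL→AUR→KRn at 0.9787; no arbitrage — every cycle loses value.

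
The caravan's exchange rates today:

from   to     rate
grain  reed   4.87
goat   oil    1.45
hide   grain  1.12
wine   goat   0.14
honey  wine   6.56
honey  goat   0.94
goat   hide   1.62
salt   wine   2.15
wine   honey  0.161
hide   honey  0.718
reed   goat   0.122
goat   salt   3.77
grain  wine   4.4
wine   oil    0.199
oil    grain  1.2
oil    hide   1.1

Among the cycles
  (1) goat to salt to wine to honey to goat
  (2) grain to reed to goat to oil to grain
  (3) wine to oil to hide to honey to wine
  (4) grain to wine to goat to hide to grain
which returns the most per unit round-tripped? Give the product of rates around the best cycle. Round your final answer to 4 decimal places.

(1) 3.77 × 2.15 × 0.161 × 0.94 = 1.22669
(2) 4.87 × 0.122 × 1.45 × 1.2 = 1.03380
(3) 0.199 × 1.1 × 0.718 × 6.56 = 1.03104
(4) 4.4 × 0.14 × 1.62 × 1.12 = 1.11767
Highest is cycle (1) at 1.2267 (>1, arbitrage).

1.2267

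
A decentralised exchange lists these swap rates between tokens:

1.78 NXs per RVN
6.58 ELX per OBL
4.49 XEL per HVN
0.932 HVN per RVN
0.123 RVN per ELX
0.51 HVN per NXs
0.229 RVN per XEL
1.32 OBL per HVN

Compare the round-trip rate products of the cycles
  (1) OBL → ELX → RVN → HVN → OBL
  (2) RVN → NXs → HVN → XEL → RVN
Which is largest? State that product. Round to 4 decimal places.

0.9957

(1) 6.58 × 0.123 × 0.932 × 1.32 = 0.99568
(2) 1.78 × 0.51 × 4.49 × 0.229 = 0.93341
Highest is cycle (1) at 0.9957 (≤1, no arbitrage).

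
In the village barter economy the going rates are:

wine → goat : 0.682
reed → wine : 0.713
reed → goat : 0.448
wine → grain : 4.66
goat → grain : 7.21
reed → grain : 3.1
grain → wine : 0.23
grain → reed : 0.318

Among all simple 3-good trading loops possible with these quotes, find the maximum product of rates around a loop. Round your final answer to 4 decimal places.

grain→wine→goat→grain: 0.23 × 0.682 × 7.21 = 1.13096
reed→wine→grain→reed: 0.713 × 4.66 × 0.318 = 1.05658
reed→goat→grain→reed: 0.448 × 7.21 × 0.318 = 1.02717
Maximum is grain→wine→goat→grain at 1.1310; arbitrage exists.

1.1310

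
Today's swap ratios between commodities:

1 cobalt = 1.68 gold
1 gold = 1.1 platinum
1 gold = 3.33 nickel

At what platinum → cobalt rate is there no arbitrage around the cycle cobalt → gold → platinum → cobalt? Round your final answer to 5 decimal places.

Known legs of the cycle: 1.68 × 1.1 = 1.848
For no arbitrage the full-cycle product must be 1, so the missing rate is 1 / 1.848 ≈ 0.5411255.

0.54113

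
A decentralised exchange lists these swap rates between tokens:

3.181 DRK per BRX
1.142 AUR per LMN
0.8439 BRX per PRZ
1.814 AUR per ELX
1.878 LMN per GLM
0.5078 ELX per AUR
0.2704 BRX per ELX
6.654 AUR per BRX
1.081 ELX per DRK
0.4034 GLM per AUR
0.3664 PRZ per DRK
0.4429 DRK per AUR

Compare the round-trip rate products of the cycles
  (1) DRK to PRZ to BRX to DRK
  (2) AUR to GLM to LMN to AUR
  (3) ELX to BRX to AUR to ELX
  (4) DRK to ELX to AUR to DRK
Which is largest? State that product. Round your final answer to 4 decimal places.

(1) 0.3664 × 0.8439 × 3.181 = 0.98358
(2) 0.4034 × 1.878 × 1.142 = 0.86516
(3) 0.2704 × 6.654 × 0.5078 = 0.91365
(4) 1.081 × 1.814 × 0.4429 = 0.86850
Highest is cycle (1) at 0.9836 (≤1, no arbitrage).

0.9836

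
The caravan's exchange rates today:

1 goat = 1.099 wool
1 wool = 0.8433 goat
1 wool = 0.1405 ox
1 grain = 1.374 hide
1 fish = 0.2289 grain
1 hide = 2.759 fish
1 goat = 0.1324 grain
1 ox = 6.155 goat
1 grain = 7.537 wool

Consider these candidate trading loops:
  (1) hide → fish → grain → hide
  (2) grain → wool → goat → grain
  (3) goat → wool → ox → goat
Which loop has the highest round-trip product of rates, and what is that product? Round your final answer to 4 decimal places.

0.9504

(1) 2.759 × 0.2289 × 1.374 = 0.86773
(2) 7.537 × 0.8433 × 0.1324 = 0.84153
(3) 1.099 × 0.1405 × 6.155 = 0.95039
Highest is cycle (3) at 0.9504 (≤1, no arbitrage).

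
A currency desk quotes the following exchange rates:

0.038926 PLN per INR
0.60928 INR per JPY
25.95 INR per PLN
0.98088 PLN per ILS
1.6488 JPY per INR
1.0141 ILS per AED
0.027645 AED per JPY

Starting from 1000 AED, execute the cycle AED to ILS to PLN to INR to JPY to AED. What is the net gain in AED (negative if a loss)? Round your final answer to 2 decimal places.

1000 AED × 1.0141 = 1014.1 ILS
1014.1 ILS × 0.98088 = 994.710408 PLN
994.710408 PLN × 25.95 = 25812.7350876 INR
25812.7350876 INR × 1.6488 = 42560.03761243488 JPY
42560.03761243488 JPY × 0.027645 = 1176.5722397957622576 AED
Net change: 1176.5722397957622576 − 1000 = 176.5722397957622576 AED

176.57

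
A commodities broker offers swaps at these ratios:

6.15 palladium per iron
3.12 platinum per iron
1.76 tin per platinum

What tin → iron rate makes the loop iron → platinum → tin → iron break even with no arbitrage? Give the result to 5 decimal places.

Known legs of the cycle: 3.12 × 1.76 = 5.4912
For no arbitrage the full-cycle product must be 1, so the missing rate is 1 / 5.4912 ≈ 0.1821096.

0.18211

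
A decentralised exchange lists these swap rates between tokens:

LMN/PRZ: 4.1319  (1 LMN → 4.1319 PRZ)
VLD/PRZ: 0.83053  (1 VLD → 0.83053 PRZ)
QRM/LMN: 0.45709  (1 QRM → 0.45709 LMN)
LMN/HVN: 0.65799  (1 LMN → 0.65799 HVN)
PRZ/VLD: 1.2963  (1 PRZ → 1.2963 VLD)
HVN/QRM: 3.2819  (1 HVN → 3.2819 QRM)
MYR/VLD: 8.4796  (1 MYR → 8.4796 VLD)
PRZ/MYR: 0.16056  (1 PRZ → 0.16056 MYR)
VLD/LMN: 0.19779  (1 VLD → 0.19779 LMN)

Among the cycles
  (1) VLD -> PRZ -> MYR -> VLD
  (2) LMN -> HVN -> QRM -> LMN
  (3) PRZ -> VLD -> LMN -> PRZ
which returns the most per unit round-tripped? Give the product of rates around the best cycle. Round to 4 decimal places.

1.1308

(1) 0.83053 × 0.16056 × 8.4796 = 1.13075
(2) 0.65799 × 3.2819 × 0.45709 = 0.98707
(3) 1.2963 × 0.19779 × 4.1319 = 1.05940
Highest is cycle (1) at 1.1308 (>1, arbitrage).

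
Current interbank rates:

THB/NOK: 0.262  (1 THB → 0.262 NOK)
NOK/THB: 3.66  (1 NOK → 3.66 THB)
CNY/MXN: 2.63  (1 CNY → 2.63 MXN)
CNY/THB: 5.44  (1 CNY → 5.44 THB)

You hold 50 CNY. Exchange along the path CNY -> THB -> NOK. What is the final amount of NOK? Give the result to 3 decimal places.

50 CNY × 5.44 = 272 THB
272 THB × 0.262 = 71.264 NOK

71.264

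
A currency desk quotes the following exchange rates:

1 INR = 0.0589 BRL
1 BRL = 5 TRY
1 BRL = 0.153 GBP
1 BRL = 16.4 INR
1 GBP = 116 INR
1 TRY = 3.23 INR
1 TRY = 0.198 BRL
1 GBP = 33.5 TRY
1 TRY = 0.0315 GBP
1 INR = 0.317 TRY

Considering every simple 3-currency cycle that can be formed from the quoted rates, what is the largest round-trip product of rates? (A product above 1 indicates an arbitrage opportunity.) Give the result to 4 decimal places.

1.1583

GBP→INR→TRY→GBP: 116 × 0.317 × 0.0315 = 1.15832
GBP→INR→BRL→GBP: 116 × 0.0589 × 0.153 = 1.04536
TRY→BRL→INR→TRY: 0.198 × 16.4 × 0.317 = 1.02936
GBP→TRY→BRL→GBP: 33.5 × 0.198 × 0.153 = 1.01485
TRY→INR→BRL→TRY: 3.23 × 0.0589 × 5 = 0.95124
Maximum is GBP→INR→TRY→GBP at 1.1583; arbitrage exists.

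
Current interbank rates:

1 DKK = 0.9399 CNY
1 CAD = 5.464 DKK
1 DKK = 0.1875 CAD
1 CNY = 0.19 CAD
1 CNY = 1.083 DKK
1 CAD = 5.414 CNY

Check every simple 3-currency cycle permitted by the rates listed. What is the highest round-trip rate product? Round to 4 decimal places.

CAD→CNY→DKK→CAD: 5.414 × 1.083 × 0.1875 = 1.09938
CAD→DKK→CNY→CAD: 5.464 × 0.9399 × 0.19 = 0.97577
Maximum is CAD→CNY→DKK→CAD at 1.0994; arbitrage exists.

1.0994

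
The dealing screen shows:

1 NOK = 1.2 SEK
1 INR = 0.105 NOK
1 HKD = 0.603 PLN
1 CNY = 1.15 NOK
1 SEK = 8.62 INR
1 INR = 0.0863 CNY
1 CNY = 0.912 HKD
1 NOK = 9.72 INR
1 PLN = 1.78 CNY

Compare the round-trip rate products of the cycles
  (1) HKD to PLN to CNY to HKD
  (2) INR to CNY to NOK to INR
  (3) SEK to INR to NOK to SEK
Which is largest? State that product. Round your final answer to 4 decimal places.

1.0861

(1) 0.603 × 1.78 × 0.912 = 0.97889
(2) 0.0863 × 1.15 × 9.72 = 0.96466
(3) 8.62 × 0.105 × 1.2 = 1.08612
Highest is cycle (3) at 1.0861 (>1, arbitrage).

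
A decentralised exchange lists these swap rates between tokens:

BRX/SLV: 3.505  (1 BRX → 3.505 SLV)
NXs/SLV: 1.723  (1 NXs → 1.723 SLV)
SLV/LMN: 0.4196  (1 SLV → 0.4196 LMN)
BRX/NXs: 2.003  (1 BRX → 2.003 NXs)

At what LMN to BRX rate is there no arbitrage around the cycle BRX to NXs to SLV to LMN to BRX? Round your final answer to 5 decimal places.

0.69056

Known legs of the cycle: 2.003 × 1.723 × 0.4196 = 1.4481105124
For no arbitrage the full-cycle product must be 1, so the missing rate is 1 / 1.4481105124 ≈ 0.6905550.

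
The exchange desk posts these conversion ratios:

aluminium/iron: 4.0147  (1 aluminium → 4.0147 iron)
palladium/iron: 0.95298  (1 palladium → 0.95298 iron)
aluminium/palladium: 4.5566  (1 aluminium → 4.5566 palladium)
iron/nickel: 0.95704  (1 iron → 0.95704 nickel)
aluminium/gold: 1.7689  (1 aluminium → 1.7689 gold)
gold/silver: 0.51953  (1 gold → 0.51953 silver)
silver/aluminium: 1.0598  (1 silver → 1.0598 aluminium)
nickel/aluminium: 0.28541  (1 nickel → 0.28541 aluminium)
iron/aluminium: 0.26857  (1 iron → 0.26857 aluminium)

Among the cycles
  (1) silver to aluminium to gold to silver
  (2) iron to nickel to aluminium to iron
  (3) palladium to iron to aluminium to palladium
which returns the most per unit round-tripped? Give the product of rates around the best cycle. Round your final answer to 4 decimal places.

1.1662

(1) 1.0598 × 1.7689 × 0.51953 = 0.97395
(2) 0.95704 × 0.28541 × 4.0147 = 1.09661
(3) 0.95298 × 0.26857 × 4.5566 = 1.16622
Highest is cycle (3) at 1.1662 (>1, arbitrage).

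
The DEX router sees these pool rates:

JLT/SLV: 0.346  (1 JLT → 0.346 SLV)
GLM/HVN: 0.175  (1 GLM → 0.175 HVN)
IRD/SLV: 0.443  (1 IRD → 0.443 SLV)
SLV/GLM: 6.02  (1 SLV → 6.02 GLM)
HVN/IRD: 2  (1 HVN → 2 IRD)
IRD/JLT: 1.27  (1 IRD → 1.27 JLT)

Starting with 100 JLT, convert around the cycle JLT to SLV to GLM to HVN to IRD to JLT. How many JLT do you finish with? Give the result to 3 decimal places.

92.586

100 JLT × 0.346 = 34.6 SLV
34.6 SLV × 6.02 = 208.292 GLM
208.292 GLM × 0.175 = 36.4511 HVN
36.4511 HVN × 2 = 72.9022 IRD
72.9022 IRD × 1.27 = 92.585794 JLT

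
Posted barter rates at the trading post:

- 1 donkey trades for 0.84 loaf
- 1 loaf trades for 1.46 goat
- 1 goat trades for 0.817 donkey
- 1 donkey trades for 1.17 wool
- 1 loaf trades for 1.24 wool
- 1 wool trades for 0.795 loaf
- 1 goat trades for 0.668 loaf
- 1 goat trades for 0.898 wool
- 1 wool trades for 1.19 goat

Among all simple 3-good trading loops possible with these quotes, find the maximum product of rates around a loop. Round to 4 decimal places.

1.1375

wool→goat→donkey→wool: 1.19 × 0.817 × 1.17 = 1.13751
wool→loaf→goat→wool: 0.795 × 1.46 × 0.898 = 1.04231
loaf→goat→donkey→loaf: 1.46 × 0.817 × 0.84 = 1.00197
wool→goat→loaf→wool: 1.19 × 0.668 × 1.24 = 0.98570
Maximum is wool→goat→donkey→wool at 1.1375; arbitrage exists.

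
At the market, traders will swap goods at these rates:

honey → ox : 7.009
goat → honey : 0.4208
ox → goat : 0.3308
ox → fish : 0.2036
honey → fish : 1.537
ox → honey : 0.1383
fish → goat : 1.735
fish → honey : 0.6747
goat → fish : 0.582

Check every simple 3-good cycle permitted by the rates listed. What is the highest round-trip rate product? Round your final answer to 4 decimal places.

fish→goat→honey→fish: 1.735 × 0.4208 × 1.537 = 1.12215
goat→honey→ox→goat: 0.4208 × 7.009 × 0.3308 = 0.97566
fish→honey→ox→fish: 0.6747 × 7.009 × 0.2036 = 0.96282
Maximum is fish→goat→honey→fish at 1.1221; arbitrage exists.

1.1221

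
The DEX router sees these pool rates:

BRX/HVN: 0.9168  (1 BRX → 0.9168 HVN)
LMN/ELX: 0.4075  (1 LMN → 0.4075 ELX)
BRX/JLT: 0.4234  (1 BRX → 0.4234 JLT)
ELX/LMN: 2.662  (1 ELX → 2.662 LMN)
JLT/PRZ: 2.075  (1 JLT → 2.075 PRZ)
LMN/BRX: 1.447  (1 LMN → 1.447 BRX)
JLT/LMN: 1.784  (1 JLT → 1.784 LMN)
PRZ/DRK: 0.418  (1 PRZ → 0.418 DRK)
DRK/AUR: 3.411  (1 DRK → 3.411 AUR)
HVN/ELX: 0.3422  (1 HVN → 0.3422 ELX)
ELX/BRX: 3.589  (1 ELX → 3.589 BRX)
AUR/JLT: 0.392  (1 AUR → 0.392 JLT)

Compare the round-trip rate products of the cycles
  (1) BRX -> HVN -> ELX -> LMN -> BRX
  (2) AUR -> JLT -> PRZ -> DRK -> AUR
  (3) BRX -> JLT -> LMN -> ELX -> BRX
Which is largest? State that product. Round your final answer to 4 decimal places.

(1) 0.9168 × 0.3422 × 2.662 × 1.447 = 1.20846
(2) 0.392 × 2.075 × 0.418 × 3.411 = 1.15974
(3) 0.4234 × 1.784 × 0.4075 × 3.589 = 1.10471
Highest is cycle (1) at 1.2085 (>1, arbitrage).

1.2085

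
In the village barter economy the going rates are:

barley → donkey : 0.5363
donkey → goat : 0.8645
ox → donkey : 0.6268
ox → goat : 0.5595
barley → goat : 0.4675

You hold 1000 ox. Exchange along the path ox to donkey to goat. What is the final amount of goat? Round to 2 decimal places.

541.87

1000 ox × 0.6268 = 626.8 donkey
626.8 donkey × 0.8645 = 541.8686 goat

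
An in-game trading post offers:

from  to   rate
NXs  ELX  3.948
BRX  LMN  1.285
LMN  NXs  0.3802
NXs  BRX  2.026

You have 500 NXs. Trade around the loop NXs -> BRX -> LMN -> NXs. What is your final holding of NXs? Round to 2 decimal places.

494.91

500 NXs × 2.026 = 1013 BRX
1013 BRX × 1.285 = 1301.705 LMN
1301.705 LMN × 0.3802 = 494.908241 NXs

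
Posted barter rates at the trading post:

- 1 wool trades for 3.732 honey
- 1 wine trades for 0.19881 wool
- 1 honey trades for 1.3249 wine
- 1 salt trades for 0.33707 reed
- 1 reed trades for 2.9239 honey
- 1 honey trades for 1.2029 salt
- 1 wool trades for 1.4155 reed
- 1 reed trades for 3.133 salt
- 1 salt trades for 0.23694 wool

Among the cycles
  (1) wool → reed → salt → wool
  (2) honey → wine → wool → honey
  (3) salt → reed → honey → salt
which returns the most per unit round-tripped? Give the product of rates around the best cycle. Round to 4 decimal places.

1.1855

(1) 1.4155 × 3.133 × 0.23694 = 1.05077
(2) 1.3249 × 0.19881 × 3.732 = 0.98302
(3) 0.33707 × 2.9239 × 1.2029 = 1.18553
Highest is cycle (3) at 1.1855 (>1, arbitrage).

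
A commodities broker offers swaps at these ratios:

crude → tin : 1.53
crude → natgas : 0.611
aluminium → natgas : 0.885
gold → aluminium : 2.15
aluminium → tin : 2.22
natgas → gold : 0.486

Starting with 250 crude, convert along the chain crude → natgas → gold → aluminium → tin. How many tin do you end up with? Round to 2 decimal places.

354.33

250 crude × 0.611 = 152.75 natgas
152.75 natgas × 0.486 = 74.2365 gold
74.2365 gold × 2.15 = 159.608475 aluminium
159.608475 aluminium × 2.22 = 354.3308145 tin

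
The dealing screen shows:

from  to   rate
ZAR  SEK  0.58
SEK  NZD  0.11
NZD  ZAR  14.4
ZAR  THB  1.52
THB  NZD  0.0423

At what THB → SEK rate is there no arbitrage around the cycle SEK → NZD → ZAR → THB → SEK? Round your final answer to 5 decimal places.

Known legs of the cycle: 0.11 × 14.4 × 1.52 = 2.40768
For no arbitrage the full-cycle product must be 1, so the missing rate is 1 / 2.40768 ≈ 0.4153376.

0.41534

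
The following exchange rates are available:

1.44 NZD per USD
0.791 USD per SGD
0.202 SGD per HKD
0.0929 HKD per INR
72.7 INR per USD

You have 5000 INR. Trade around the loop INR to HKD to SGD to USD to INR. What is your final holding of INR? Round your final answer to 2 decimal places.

5000 INR × 0.0929 = 464.5 HKD
464.5 HKD × 0.202 = 93.829 SGD
93.829 SGD × 0.791 = 74.218739 USD
74.218739 USD × 72.7 = 5395.7023253 INR

5395.70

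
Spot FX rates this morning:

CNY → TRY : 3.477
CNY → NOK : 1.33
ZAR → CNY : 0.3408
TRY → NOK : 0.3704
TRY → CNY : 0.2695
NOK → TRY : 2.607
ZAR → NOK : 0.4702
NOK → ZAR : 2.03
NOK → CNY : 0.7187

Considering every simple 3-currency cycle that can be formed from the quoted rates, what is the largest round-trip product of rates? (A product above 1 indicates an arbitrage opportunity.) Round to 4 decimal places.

NOK→TRY→CNY→NOK: 2.607 × 0.2695 × 1.33 = 0.93444
NOK→CNY→TRY→NOK: 0.7187 × 3.477 × 0.3704 = 0.92560
NOK→ZAR→CNY→NOK: 2.03 × 0.3408 × 1.33 = 0.92013
Maximum is NOK→TRY→CNY→NOK at 0.9344; no arbitrage — every cycle loses value.

0.9344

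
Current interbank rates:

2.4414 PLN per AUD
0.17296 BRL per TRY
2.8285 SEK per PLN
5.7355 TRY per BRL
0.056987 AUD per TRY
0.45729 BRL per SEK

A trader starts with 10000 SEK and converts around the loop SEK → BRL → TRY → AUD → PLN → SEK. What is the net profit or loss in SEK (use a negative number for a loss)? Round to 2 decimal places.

321.29

10000 SEK × 0.45729 = 4572.9 BRL
4572.9 BRL × 5.7355 = 26227.86795 TRY
26227.86795 TRY × 0.056987 = 1494.64751086665 AUD
1494.64751086665 AUD × 2.4414 = 3649.03243302983931 PLN
3649.03243302983931 PLN × 2.8285 = 10321.288236824900488335 SEK
Net change: 10321.288236824900488335 − 10000 = 321.288236824900488335 SEK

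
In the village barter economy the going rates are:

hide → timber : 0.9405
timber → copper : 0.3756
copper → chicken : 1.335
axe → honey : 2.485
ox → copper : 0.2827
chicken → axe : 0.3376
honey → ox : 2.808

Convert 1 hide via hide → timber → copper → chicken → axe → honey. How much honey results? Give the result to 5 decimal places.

1 hide × 0.9405 = 0.9405 timber
0.9405 timber × 0.3756 = 0.3532518 copper
0.3532518 copper × 1.335 = 0.471591153 chicken
0.471591153 chicken × 0.3376 = 0.1592091732528 axe
0.1592091732528 axe × 2.485 = 0.395634795533208 honey

0.39563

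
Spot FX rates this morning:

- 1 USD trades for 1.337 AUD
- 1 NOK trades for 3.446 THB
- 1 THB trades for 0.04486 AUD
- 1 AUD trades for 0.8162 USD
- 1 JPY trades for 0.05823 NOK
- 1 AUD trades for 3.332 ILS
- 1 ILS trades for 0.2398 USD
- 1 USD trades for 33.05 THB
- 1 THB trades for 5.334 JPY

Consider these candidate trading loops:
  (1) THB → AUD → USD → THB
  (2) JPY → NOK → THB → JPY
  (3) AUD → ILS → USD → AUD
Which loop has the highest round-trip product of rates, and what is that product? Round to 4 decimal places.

1.2101

(1) 0.04486 × 0.8162 × 33.05 = 1.21012
(2) 0.05823 × 3.446 × 5.334 = 1.07032
(3) 3.332 × 0.2398 × 1.337 = 1.06828
Highest is cycle (1) at 1.2101 (>1, arbitrage).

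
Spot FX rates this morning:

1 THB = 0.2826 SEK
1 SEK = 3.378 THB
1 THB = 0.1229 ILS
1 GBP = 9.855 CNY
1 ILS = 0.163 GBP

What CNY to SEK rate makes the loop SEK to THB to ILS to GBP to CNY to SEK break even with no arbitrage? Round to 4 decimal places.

Known legs of the cycle: 3.378 × 0.1229 × 0.163 × 9.855 = 0.666892389213
For no arbitrage the full-cycle product must be 1, so the missing rate is 1 / 0.666892389213 ≈ 1.499492.

1.4995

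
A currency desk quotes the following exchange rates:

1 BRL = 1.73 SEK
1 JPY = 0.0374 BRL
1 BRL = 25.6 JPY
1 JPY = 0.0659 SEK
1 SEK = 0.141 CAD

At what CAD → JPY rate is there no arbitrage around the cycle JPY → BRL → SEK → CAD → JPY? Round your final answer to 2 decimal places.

Known legs of the cycle: 0.0374 × 1.73 × 0.141 = 0.009122982
For no arbitrage the full-cycle product must be 1, so the missing rate is 1 / 0.009122982 ≈ 109.6133.

109.61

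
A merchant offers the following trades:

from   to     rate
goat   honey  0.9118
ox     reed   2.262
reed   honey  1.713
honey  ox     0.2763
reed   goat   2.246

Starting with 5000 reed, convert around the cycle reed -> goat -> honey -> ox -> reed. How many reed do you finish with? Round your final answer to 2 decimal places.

6399.60

5000 reed × 2.246 = 11230 goat
11230 goat × 0.9118 = 10239.514 honey
10239.514 honey × 0.2763 = 2829.1777182 ox
2829.1777182 ox × 2.262 = 6399.5999985684 reed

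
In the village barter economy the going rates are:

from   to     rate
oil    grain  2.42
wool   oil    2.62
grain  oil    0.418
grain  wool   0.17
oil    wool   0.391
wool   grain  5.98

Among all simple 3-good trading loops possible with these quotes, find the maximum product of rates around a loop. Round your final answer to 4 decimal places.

1.0779

wool→oil→grain→wool: 2.62 × 2.42 × 0.17 = 1.07787
wool→grain→oil→wool: 5.98 × 0.418 × 0.391 = 0.97736
Maximum is wool→oil→grain→wool at 1.0779; arbitrage exists.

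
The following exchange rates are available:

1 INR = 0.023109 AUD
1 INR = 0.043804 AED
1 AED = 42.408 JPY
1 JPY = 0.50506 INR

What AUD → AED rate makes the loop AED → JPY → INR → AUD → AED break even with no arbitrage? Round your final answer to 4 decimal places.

2.0204

Known legs of the cycle: 42.408 × 0.50506 × 0.023109 = 0.49496206874832
For no arbitrage the full-cycle product must be 1, so the missing rate is 1 / 0.49496206874832 ≈ 2.020357.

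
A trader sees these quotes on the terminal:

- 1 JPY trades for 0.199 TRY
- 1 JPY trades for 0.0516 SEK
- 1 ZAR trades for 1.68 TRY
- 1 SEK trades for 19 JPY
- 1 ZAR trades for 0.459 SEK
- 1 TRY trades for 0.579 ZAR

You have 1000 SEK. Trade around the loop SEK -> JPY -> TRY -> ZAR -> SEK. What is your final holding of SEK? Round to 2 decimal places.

1004.84

1000 SEK × 19 = 19000 JPY
19000 JPY × 0.199 = 3781 TRY
3781 TRY × 0.579 = 2189.199 ZAR
2189.199 ZAR × 0.459 = 1004.842341 SEK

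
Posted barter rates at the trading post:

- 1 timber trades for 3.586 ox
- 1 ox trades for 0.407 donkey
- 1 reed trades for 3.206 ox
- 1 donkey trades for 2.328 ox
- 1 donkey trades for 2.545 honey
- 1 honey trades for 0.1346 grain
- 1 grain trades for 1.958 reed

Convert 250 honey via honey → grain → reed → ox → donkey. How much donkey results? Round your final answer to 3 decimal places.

250 honey × 0.1346 = 33.65 grain
33.65 grain × 1.958 = 65.8867 reed
65.8867 reed × 3.206 = 211.2327602 ox
211.2327602 ox × 0.407 = 85.9717334014 donkey

85.972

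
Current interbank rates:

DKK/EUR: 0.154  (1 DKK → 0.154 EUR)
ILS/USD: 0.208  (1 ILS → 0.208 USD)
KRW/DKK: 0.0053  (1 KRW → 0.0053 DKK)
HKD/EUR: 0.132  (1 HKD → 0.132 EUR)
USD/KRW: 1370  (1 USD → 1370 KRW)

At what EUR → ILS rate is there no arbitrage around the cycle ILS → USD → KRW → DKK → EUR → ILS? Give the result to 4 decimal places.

4.2995

Known legs of the cycle: 0.208 × 1370 × 0.0053 × 0.154 = 0.232584352
For no arbitrage the full-cycle product must be 1, so the missing rate is 1 / 0.232584352 ≈ 4.299515.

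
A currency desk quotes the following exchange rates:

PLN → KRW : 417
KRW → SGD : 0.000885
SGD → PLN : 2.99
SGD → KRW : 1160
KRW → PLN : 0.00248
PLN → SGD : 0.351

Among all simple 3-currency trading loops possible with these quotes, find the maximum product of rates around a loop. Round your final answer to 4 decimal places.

1.1034

KRW→SGD→PLN→KRW: 0.000885 × 2.99 × 417 = 1.10344
KRW→PLN→SGD→KRW: 0.00248 × 0.351 × 1160 = 1.00976
Maximum is KRW→SGD→PLN→KRW at 1.1034; arbitrage exists.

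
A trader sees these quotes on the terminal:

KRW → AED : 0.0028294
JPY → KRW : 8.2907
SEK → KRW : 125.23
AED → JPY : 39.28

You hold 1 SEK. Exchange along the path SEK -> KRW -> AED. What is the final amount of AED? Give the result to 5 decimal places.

0.35433

1 SEK × 125.23 = 125.23 KRW
125.23 KRW × 0.0028294 = 0.354325762 AED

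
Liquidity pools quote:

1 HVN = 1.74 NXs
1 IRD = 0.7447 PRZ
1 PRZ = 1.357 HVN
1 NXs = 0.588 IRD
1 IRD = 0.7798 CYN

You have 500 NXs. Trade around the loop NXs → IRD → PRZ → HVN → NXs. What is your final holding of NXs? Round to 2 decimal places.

500 NXs × 0.588 = 294 IRD
294 IRD × 0.7447 = 218.9418 PRZ
218.9418 PRZ × 1.357 = 297.1040226 HVN
297.1040226 HVN × 1.74 = 516.960999324 NXs

516.96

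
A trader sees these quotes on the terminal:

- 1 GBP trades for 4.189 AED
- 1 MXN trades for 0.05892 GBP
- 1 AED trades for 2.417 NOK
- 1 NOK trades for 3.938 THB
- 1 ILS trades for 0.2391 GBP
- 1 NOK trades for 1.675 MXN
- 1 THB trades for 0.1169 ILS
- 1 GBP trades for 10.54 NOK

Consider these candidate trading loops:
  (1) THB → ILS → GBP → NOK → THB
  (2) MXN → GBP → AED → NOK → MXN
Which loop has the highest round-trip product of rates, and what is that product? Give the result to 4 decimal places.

(1) 0.1169 × 0.2391 × 10.54 × 3.938 = 1.16014
(2) 0.05892 × 4.189 × 2.417 × 1.675 = 0.99923
Highest is cycle (1) at 1.1601 (>1, arbitrage).

1.1601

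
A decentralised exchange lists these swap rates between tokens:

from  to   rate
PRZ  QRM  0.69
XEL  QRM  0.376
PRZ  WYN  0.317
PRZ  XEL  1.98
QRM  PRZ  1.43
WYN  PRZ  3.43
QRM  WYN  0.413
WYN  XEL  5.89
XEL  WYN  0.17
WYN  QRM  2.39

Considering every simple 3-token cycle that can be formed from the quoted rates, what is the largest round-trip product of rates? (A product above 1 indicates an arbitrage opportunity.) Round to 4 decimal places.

WYN→PRZ→XEL→WYN: 3.43 × 1.98 × 0.17 = 1.15454
WYN→QRM→PRZ→WYN: 2.39 × 1.43 × 0.317 = 1.08341
QRM→PRZ→XEL→QRM: 1.43 × 1.98 × 0.376 = 1.06461
WYN→PRZ→QRM→WYN: 3.43 × 0.69 × 0.413 = 0.97745
WYN→XEL→QRM→WYN: 5.89 × 0.376 × 0.413 = 0.91465
Maximum is WYN→PRZ→XEL→WYN at 1.1545; arbitrage exists.

1.1545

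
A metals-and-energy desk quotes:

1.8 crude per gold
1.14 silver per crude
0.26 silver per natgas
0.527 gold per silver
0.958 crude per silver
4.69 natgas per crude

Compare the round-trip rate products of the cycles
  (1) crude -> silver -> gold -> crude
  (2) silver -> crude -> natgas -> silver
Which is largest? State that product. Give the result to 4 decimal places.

1.1682

(1) 1.14 × 0.527 × 1.8 = 1.08140
(2) 0.958 × 4.69 × 0.26 = 1.16819
Highest is cycle (2) at 1.1682 (>1, arbitrage).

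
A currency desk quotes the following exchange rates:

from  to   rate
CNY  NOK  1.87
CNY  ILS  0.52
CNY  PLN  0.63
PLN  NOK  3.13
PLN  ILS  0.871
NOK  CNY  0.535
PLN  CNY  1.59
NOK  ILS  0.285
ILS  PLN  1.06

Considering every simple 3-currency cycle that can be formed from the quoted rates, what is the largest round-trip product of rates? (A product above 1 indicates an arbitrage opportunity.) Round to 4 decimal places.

NOK→CNY→PLN→NOK: 0.535 × 0.63 × 3.13 = 1.05497
ILS→PLN→NOK→ILS: 1.06 × 3.13 × 0.285 = 0.94557
ILS→PLN→CNY→ILS: 1.06 × 1.59 × 0.52 = 0.87641
Maximum is NOK→CNY→PLN→NOK at 1.0550; arbitrage exists.

1.0550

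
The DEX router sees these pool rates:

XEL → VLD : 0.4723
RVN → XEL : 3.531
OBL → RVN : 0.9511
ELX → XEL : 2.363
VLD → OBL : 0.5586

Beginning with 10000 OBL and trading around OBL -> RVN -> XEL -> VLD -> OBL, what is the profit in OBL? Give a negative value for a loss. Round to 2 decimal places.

-1139.82

10000 OBL × 0.9511 = 9511 RVN
9511 RVN × 3.531 = 33583.341 XEL
33583.341 XEL × 0.4723 = 15861.4119543 VLD
15861.4119543 VLD × 0.5586 = 8860.18471767198 OBL
Net change: 8860.18471767198 − 10000 = -1139.81528232802 OBL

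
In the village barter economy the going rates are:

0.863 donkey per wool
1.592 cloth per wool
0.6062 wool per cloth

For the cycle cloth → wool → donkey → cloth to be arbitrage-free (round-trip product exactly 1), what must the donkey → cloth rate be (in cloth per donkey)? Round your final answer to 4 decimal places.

Known legs of the cycle: 0.6062 × 0.863 = 0.5231506
For no arbitrage the full-cycle product must be 1, so the missing rate is 1 / 0.5231506 ≈ 1.911495.

1.9115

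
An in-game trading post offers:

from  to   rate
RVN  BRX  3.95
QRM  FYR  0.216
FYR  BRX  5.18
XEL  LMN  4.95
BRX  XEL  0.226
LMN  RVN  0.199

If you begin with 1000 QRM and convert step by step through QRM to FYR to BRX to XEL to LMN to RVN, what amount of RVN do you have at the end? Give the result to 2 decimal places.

1000 QRM × 0.216 = 216 FYR
216 FYR × 5.18 = 1118.88 BRX
1118.88 BRX × 0.226 = 252.86688 XEL
252.86688 XEL × 4.95 = 1251.691056 LMN
1251.691056 LMN × 0.199 = 249.086520144 RVN

249.09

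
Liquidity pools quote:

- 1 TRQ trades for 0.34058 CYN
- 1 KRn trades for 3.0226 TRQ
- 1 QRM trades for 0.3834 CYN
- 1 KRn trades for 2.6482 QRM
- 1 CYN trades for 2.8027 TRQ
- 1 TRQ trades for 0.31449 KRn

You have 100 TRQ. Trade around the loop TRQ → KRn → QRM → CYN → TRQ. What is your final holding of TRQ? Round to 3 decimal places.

100 TRQ × 0.31449 = 31.449 KRn
31.449 KRn × 2.6482 = 83.2832418 QRM
83.2832418 QRM × 0.3834 = 31.93079490612 CYN
31.93079490612 CYN × 2.8027 = 89.492438883382524 TRQ

89.492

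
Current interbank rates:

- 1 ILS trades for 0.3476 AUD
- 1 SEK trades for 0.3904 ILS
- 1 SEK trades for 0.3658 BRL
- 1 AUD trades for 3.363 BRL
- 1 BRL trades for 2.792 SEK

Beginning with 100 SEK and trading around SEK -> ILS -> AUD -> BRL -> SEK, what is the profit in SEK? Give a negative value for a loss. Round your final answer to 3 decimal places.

27.418

100 SEK × 0.3904 = 39.04 ILS
39.04 ILS × 0.3476 = 13.570304 AUD
13.570304 AUD × 3.363 = 45.636932352 BRL
45.636932352 BRL × 2.792 = 127.418315126784 SEK
Net change: 127.418315126784 − 100 = 27.418315126784 SEK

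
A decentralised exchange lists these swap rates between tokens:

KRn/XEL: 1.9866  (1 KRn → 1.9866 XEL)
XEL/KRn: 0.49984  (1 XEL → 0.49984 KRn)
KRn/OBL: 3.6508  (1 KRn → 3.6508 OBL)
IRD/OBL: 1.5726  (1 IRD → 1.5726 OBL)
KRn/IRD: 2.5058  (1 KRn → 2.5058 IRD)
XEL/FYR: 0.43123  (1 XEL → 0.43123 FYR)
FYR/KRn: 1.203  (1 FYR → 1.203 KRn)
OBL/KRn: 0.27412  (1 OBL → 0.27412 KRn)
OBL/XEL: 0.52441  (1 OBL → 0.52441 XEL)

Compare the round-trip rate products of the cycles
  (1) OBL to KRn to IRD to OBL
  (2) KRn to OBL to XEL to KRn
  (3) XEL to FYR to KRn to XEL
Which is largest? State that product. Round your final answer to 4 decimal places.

1.0802

(1) 0.27412 × 2.5058 × 1.5726 = 1.08020
(2) 3.6508 × 0.52441 × 0.49984 = 0.95695
(3) 0.43123 × 1.203 × 1.9866 = 1.03059
Highest is cycle (1) at 1.0802 (>1, arbitrage).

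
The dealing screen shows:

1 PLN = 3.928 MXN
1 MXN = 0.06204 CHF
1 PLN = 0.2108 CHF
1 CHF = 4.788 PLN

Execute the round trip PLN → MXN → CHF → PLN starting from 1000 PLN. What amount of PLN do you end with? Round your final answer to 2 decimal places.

1166.80

1000 PLN × 3.928 = 3928 MXN
3928 MXN × 0.06204 = 243.69312 CHF
243.69312 CHF × 4.788 = 1166.80265856 PLN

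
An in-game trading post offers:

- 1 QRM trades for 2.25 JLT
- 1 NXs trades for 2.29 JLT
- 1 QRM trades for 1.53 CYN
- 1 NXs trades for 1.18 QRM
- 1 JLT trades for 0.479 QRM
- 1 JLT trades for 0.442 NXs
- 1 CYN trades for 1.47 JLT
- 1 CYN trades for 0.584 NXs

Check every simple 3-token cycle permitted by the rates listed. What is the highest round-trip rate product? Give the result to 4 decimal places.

1.1735

QRM→JLT→NXs→QRM: 2.25 × 0.442 × 1.18 = 1.17351
QRM→CYN→JLT→QRM: 1.53 × 1.47 × 0.479 = 1.07732
QRM→CYN→NXs→QRM: 1.53 × 0.584 × 1.18 = 1.05435
Maximum is QRM→JLT→NXs→QRM at 1.1735; arbitrage exists.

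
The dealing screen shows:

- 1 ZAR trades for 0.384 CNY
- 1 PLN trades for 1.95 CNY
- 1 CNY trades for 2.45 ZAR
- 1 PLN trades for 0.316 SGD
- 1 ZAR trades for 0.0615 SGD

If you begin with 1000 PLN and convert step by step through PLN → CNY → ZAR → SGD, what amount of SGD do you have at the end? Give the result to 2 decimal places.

293.82

1000 PLN × 1.95 = 1950 CNY
1950 CNY × 2.45 = 4777.5 ZAR
4777.5 ZAR × 0.0615 = 293.81625 SGD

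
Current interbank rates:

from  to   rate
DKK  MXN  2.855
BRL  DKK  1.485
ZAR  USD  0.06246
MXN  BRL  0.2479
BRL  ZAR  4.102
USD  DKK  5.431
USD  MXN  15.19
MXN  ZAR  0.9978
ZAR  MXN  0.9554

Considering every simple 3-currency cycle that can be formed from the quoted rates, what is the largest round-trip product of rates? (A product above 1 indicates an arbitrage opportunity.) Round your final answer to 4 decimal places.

1.0510

MXN→BRL→DKK→MXN: 0.2479 × 1.485 × 2.855 = 1.05102
MXN→BRL→ZAR→MXN: 0.2479 × 4.102 × 0.9554 = 0.97153
USD→MXN→ZAR→USD: 15.19 × 0.9978 × 0.06246 = 0.94668
Maximum is MXN→BRL→DKK→MXN at 1.0510; arbitrage exists.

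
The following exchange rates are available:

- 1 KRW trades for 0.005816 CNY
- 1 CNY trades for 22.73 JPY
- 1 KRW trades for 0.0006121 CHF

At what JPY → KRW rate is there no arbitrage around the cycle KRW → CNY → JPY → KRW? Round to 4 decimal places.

7.5644

Known legs of the cycle: 0.005816 × 22.73 = 0.13219768
For no arbitrage the full-cycle product must be 1, so the missing rate is 1 / 0.13219768 ≈ 7.564429.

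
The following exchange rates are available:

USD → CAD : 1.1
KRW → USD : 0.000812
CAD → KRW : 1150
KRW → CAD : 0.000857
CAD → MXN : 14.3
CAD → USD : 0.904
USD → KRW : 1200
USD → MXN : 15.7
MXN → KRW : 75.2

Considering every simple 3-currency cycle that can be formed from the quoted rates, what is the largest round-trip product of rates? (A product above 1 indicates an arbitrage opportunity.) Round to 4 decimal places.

KRW→USD→CAD→KRW: 0.000812 × 1.1 × 1150 = 1.02718
KRW→USD→MXN→KRW: 0.000812 × 15.7 × 75.2 = 0.95868
KRW→CAD→USD→KRW: 0.000857 × 0.904 × 1200 = 0.92967
KRW→CAD→MXN→KRW: 0.000857 × 14.3 × 75.2 = 0.92158
Maximum is KRW→USD→CAD→KRW at 1.0272; arbitrage exists.

1.0272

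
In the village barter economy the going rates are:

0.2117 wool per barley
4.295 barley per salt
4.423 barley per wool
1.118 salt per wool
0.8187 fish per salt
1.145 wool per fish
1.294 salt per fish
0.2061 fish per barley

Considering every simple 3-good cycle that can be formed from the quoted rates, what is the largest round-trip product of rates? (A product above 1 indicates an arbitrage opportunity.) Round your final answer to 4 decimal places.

fish→salt→barley→fish: 1.294 × 4.295 × 0.2061 = 1.14545
fish→wool→salt→fish: 1.145 × 1.118 × 0.8187 = 1.04803
fish→wool→barley→fish: 1.145 × 4.423 × 0.2061 = 1.04376
wool→salt→barley→wool: 1.118 × 4.295 × 0.2117 = 1.01654
Maximum is fish→salt→barley→fish at 1.1454; arbitrage exists.

1.1454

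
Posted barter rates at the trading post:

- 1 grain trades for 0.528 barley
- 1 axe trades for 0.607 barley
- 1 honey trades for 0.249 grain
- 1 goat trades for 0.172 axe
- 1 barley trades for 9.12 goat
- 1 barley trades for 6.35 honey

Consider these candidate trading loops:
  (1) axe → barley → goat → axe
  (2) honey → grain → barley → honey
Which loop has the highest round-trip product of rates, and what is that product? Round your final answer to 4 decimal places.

0.9522

(1) 0.607 × 9.12 × 0.172 = 0.95216
(2) 0.249 × 0.528 × 6.35 = 0.83485
Highest is cycle (1) at 0.9522 (≤1, no arbitrage).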